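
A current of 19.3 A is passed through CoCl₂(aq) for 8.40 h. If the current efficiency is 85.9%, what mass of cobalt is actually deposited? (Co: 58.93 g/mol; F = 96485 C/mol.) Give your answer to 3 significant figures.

Q = 19.3 × 30240 = 5.836×10^5 C
n(e⁻) = 5.836×10^5 / 96485 = 6.049 mol
Co²⁺ + 2e⁻ → Co, so theoretical m(Co) = 3.025 × 58.93 = 178.3 g
Actual mass = 85.9% × 178.3 = 153 g

153 g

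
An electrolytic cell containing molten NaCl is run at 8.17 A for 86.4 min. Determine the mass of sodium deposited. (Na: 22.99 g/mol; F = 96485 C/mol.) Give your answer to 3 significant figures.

10.1 g

Q = It = 8.17 × 5184 = 42350 C
Moles of electrons = 42350 / 96485 = 0.4389 mol
Na⁺ + e⁻ → Na, so n(Na) = 0.4389 mol
m = 0.4389 × 22.99 = 10.1 g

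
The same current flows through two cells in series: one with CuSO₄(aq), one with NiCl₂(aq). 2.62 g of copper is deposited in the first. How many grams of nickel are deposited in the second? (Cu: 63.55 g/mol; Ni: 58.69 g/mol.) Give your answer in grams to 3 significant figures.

n(Cu) = 2.62 / 63.55 = 0.04123 mol
Cu²⁺ + 2e⁻ → Cu, so n(e⁻) = 2 × 0.04123 = 0.08246 mol
The cells are in series, so the same charge (and hence the same n(e⁻) = 0.08246 mol) passes through both.
Ni²⁺ + 2e⁻ → Ni, so n(Ni) = 0.08246 / 2 = 0.04123 mol
m(Ni) = 0.04123 × 58.69 = 2.42 g

2.42 g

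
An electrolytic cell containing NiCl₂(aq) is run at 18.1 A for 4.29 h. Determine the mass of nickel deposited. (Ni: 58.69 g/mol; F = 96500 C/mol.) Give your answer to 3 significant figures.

Q = It = 18.1 × 15444 = 2.795×10^5 C
n(e⁻) = Q/F = 2.795×10^5/96500 = 2.896 mol
Ni²⁺ + 2e⁻ → Ni, so n(Ni) = 2.896 / 2 = 1.448 mol
m = 1.448 × 58.69 = 85.0 g

85.0 g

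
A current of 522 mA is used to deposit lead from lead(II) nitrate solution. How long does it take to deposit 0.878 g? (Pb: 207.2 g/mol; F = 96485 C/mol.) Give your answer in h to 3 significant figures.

n(Pb) = 0.878 / 207.2 = 0.004237 mol
Pb²⁺ + 2e⁻ → Pb, so n(e⁻) = 2 × 0.004237 = 0.008474 mol
Q = 0.008474 × 96485 = 817.6 C
t = Q / I = 817.6 / 0.522 = 1566 s = 0.435 h

0.435 h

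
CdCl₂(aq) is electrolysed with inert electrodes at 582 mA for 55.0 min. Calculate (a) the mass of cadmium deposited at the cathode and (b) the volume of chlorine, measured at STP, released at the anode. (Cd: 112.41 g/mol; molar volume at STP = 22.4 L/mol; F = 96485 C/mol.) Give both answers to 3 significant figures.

Q = 0.582 × 3300 = 1921 C; n(e⁻) = 1921 / 96485 = 0.01991 mol
Cathode: Cd²⁺ + 2e⁻ → Cd → n(Cd) = 0.01991/2 = 0.009955 mol → 1.12 g
Anode: 2Cl⁻ → Cl₂ + 2e⁻ → n(Cl₂) = 0.01991/2 = 0.009955 mol → 0.223 L

1.12 g Cd; 0.223 L Cl₂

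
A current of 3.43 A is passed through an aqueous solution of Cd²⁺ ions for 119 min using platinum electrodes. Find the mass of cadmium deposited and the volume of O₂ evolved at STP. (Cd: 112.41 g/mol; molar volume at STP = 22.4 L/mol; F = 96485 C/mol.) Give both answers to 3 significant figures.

Q = 3.43 × 7140 = 24490 C; n(e⁻) = 24490 / 96485 = 0.2538 mol
Cathode: Cd²⁺ + 2e⁻ → Cd → n(Cd) = 0.2538/2 = 0.1269 mol → 14.3 g
Anode: 2H₂O → O₂ + 4H⁺ + 4e⁻ → n(O₂) = 0.2538/4 = 0.06345 mol → 1.42 L

14.3 g Cd; 1.42 L O₂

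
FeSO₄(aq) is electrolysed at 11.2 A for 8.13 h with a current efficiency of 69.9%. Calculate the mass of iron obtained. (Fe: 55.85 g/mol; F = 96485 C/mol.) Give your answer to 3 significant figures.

66.3 g

Q = 11.2 × 29268 = 3.278×10^5 C
n(e⁻) = 3.278×10^5 / 96485 = 3.397 mol
Fe²⁺ + 2e⁻ → Fe, so theoretical m(Fe) = 1.699 × 55.85 = 94.89 g
Actual mass = 69.9% × 94.89 = 66.3 g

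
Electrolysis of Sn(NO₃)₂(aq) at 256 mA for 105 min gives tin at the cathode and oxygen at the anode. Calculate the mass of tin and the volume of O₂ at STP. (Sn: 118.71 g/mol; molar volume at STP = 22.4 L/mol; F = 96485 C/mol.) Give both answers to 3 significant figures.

Q = 0.256 × 6300 = 1613 C; n(e⁻) = 1613 / 96485 = 0.01672 mol
Cathode: Sn²⁺ + 2e⁻ → Sn → n(Sn) = 0.01672/2 = 0.008360 mol → 0.992 g
Anode: 2H₂O → O₂ + 4H⁺ + 4e⁻ → n(O₂) = 0.01672/4 = 0.004180 mol → 0.0936 L

0.992 g Sn; 0.0936 L O₂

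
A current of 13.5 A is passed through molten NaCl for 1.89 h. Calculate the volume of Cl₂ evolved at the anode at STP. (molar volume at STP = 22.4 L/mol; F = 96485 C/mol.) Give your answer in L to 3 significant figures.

10.7 L

Q = 13.5 A × 6804 s = 91850 C
n(e⁻) = 91850 / 96485 = 0.9520 mol
2Cl⁻ → Cl₂ + 2e⁻, so n(Cl₂) = 0.9520 / 2 = 0.4760 mol
V = 0.4760 × 22.4 = 10.66 L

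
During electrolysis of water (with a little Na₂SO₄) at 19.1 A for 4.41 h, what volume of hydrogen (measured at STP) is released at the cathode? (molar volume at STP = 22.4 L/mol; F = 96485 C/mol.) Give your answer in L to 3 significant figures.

Q = 19.1 A × 15876 s = 3.032×10^5 C
n(e⁻) = 3.032×10^5 / 96485 = 3.142 mol
2H⁺ + 2e⁻ → H₂, so n(H₂) = 3.142 / 2 = 1.571 mol
V = 1.571 × 22.4 = 35.19 L

35.2 L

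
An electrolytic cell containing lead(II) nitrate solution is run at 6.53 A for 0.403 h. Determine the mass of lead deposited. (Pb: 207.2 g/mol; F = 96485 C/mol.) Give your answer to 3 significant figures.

Charge passed = 6.53 × 1450.8 = 9474 C
n(e⁻) = Q/F = 9474/96485 = 0.09819 mol
Pb²⁺ + 2e⁻ → Pb, so n(Pb) = 0.09819 / 2 = 0.04910 mol
m = 0.04910 × 207.2 = 10.2 g

10.2 g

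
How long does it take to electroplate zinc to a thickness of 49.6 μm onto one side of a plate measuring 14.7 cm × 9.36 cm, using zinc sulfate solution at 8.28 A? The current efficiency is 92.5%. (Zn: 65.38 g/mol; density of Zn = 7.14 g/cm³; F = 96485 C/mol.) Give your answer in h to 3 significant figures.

Plated area = 14.7 × 9.36 = 137.6 cm²
Volume = 137.6 × 49.6×10⁻⁴ cm = 0.6825 cm³
m(Zn) = 0.6825 × 7.14 = 4.873 g
n(Zn) = 4.873 / 65.38 = 0.07453 mol; n(e⁻) = 2 × 0.07453 = 0.1491 mol
Q = 0.1491 × 96485 / 0.925 = 15550 C
t = 15550 / 8.28 = 1878 s = 0.522 h

0.522 h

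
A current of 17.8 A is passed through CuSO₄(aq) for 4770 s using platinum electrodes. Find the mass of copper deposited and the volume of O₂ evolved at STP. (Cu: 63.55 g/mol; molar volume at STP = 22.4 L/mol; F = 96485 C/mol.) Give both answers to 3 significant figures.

Q = 17.8 × 4770 = 84910 C; n(e⁻) = 84910 / 96485 = 0.8800 mol
Cathode: Cu²⁺ + 2e⁻ → Cu → n(Cu) = 0.8800/2 = 0.4400 mol → 28.0 g
Anode: 2H₂O → O₂ + 4H⁺ + 4e⁻ → n(O₂) = 0.8800/4 = 0.2200 mol → 4.93 L

28.0 g Cu; 4.93 L O₂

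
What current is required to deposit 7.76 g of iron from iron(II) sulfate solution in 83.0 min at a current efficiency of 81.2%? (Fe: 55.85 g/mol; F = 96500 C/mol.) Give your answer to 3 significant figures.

6.63 A

n(Fe) = 7.76 / 55.85 = 0.1389 mol
Fe²⁺ + 2e⁻ → Fe, so n(e⁻) = 2 × 0.1389 = 0.2778 mol
Q = 0.2778 × 96500 / 0.812 = 33010 C
I = Q / t = 33010 / 4980 s = 6.63 A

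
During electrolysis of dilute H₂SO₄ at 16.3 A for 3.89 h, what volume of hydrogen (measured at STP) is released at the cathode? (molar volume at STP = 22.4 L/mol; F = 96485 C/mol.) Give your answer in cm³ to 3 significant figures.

Charge passed = 16.3 × 14004 = 2.283×10^5 C
Moles of electrons = 2.283×10^5 / 96485 = 2.366 mol
2H⁺ + 2e⁻ → H₂, so n(H₂) = 2.366 / 2 = 1.183 mol
V = 1.183 × 22.4 = 26.50 L
= 26500 cm³

26500 cm³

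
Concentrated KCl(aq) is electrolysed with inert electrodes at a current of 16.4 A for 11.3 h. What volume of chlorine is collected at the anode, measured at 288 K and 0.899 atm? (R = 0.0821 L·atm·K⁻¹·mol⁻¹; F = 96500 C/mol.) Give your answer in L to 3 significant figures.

90.9 L

Q = 16.4 A × 40680 s = 6.672×10^5 C
Moles of electrons = 6.672×10^5 / 96500 = 6.914 mol
2Cl⁻ → Cl₂ + 2e⁻, so n(Cl₂) = 6.914 / 2 = 3.457 mol
V = nRT/P = 3.457 × 0.0821 × 288 / 0.899 = 90.92 L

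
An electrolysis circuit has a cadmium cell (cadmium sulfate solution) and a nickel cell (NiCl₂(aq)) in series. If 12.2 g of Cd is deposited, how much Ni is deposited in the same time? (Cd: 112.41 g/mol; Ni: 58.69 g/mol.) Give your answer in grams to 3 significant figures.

n(Cd) = 12.2 / 112.41 = 0.1085 mol
Cd²⁺ + 2e⁻ → Cd, so n(e⁻) = 2 × 0.1085 = 0.2170 mol
The cells are in series, so the same charge (and hence the same n(e⁻) = 0.2170 mol) passes through both.
Ni²⁺ + 2e⁻ → Ni, so n(Ni) = 0.2170 / 2 = 0.1085 mol
m(Ni) = 0.1085 × 58.69 = 6.37 g

6.37 g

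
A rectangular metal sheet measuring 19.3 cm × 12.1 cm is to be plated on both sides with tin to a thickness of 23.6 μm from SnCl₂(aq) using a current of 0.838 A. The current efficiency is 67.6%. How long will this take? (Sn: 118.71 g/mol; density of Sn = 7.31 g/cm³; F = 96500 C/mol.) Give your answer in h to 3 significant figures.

Plated area = 2 × 19.3 × 12.1 = 467.1 cm²
Volume = 467.1 × 23.6×10⁻⁴ cm = 1.102 cm³
m(Sn) = 1.102 × 7.31 = 8.056 g
n(Sn) = 8.056 / 118.71 = 0.06786 mol; n(e⁻) = 2 × 0.06786 = 0.1357 mol
Q = 0.1357 × 96500 / 0.676 = 19370 C
t = 19370 / 0.838 = 23110 s = 6.42 h

6.42 h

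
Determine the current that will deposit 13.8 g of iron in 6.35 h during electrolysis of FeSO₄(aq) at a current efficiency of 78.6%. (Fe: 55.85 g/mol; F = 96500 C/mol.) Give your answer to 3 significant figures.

n(Fe) = 13.8 / 55.85 = 0.2471 mol
Fe²⁺ + 2e⁻ → Fe, so n(e⁻) = 2 × 0.2471 = 0.4942 mol
Q = 0.4942 × 96500 / 0.786 = 60670 C
I = Q / t = 60670 / 22860 s = 2.65 A

2.65 A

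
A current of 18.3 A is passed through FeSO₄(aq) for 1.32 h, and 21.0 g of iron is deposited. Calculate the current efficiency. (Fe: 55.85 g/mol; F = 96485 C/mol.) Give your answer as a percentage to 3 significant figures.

83.4%

Q = 18.3 × 4752 = 86960 C
n(e⁻) = 86960 / 96485 = 0.9013 mol
Fe²⁺ + 2e⁻ → Fe, so theoretical n(Fe) = 0.4507 mol → 25.17 g
Efficiency = 21.0 / 25.17 = 0.8343 = 83.4%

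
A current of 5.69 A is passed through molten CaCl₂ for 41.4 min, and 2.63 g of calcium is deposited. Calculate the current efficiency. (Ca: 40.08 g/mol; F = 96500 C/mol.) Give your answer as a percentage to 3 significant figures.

Q = 5.69 × 2484 = 14130 C
n(e⁻) = 14130 / 96500 = 0.1464 mol
Ca²⁺ + 2e⁻ → Ca, so theoretical n(Ca) = 0.07320 mol → 2.934 g
Efficiency = 2.63 / 2.934 = 0.8964 = 89.6%

89.6%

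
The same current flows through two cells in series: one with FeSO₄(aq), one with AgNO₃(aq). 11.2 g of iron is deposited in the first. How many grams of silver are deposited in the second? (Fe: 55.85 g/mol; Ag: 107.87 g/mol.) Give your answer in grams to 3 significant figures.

n(Fe) = 11.2 / 55.85 = 0.2005 mol
Fe²⁺ + 2e⁻ → Fe, so n(e⁻) = 2 × 0.2005 = 0.4010 mol
In series, the same 0.4010 mol of electrons flows through the second cell.
Ag⁺ + e⁻ → Ag, so n(Ag) = 0.4010 mol
m(Ag) = 0.4010 × 107.87 = 43.3 g

43.3 g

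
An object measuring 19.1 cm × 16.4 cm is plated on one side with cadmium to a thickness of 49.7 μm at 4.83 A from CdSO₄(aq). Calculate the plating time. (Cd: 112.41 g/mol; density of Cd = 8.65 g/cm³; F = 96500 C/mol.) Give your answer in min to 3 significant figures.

79.8 min

Plated area = 19.1 × 16.4 = 313.2 cm²
Volume = 313.2 × 49.7×10⁻⁴ cm = 1.557 cm³
m(Cd) = 1.557 × 8.65 = 13.47 g
n(Cd) = 13.47 / 112.41 = 0.1198 mol; n(e⁻) = 2 × 0.1198 = 0.2396 mol
Q = 0.2396 × 96500 = 23120 C
t = 23120 / 4.83 = 4787 s = 79.8 min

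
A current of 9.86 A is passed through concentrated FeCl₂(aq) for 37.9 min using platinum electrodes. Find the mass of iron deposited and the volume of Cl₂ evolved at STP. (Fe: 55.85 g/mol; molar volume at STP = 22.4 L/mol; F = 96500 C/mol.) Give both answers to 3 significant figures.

6.49 g Fe; 2.60 L Cl₂

Q = 9.86 × 2274 = 22420 C; n(e⁻) = 22420 / 96500 = 0.2323 mol
Cathode: Fe²⁺ + 2e⁻ → Fe → n(Fe) = 0.2323/2 = 0.1162 mol → 6.49 g
Anode: 2Cl⁻ → Cl₂ + 2e⁻ → n(Cl₂) = 0.2323/2 = 0.1162 mol → 2.60 L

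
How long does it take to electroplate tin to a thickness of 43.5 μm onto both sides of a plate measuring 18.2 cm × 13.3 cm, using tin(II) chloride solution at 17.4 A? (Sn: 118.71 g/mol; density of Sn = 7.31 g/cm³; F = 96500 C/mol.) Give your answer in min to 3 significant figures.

24.0 min

Plated area = 2 × 18.2 × 13.3 = 484.1 cm²
Volume = 484.1 × 43.5×10⁻⁴ cm = 2.106 cm³
m(Sn) = 2.106 × 7.31 = 15.39 g
n(Sn) = 15.39 / 118.71 = 0.1296 mol; n(e⁻) = 2 × 0.1296 = 0.2592 mol
Q = 0.2592 × 96500 = 25010 C
t = 25010 / 17.4 = 1437 s = 24.0 min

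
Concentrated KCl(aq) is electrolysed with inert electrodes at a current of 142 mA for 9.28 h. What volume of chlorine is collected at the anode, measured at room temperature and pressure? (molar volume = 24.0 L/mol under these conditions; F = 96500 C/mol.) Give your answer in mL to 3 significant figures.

Charge passed = 0.142 × 33408 = 4744 C
n(e⁻) = 4744 / 96500 = 0.04916 mol
2Cl⁻ → Cl₂ + 2e⁻, so n(Cl₂) = 0.04916 / 2 = 0.02458 mol
V = 0.02458 × 24.0 = 0.5899 L
= 590 mL

590 mL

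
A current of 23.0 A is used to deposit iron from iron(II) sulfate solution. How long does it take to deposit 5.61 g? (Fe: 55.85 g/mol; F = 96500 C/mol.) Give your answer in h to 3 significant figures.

n(Fe) = 5.61 / 55.85 = 0.1004 mol
Fe²⁺ + 2e⁻ → Fe, so n(e⁻) = 2 × 0.1004 = 0.2008 mol
Q = 0.2008 × 96500 = 19380 C
t = Q / I = 19380 / 23.0 = 842.6 s = 0.234 h

0.234 h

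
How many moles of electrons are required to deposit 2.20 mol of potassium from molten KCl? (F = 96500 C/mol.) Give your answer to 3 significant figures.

K⁺ + e⁻ → K, so n(e⁻) = 1 × 2.20 = 2.200 mol

2.20 mol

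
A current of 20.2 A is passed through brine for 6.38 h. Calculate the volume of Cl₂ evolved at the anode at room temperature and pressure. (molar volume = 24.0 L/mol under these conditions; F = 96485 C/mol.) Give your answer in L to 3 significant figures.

Q = 20.2 A × 22968 s = 4.640×10^5 C
n(e⁻) = 4.640×10^5 / 96485 = 4.809 mol
2Cl⁻ → Cl₂ + 2e⁻, so n(Cl₂) = 4.809 / 2 = 2.405 mol
V = 2.405 × 24.0 = 57.72 L

57.7 L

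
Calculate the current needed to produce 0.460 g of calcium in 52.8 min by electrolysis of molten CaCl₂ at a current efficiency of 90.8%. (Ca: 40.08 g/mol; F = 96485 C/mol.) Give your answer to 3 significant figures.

n(Ca) = 0.460 / 40.08 = 0.01148 mol
Ca²⁺ + 2e⁻ → Ca, so n(e⁻) = 2 × 0.01148 = 0.02296 mol
Q = 0.02296 × 96485 / 0.908 = 2440 C
I = Q / t = 2440 / 3168 s = 0.770 A

0.770 A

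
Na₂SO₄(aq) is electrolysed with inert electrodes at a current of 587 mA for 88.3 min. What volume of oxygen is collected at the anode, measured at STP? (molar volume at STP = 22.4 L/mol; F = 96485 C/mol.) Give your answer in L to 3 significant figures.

Q = It = 0.587 × 5298 = 3110 C
n(e⁻) = Q/F = 3110/96485 = 0.03223 mol
2H₂O → O₂ + 4H⁺ + 4e⁻, so n(O₂) = 0.03223 / 4 = 0.008058 mol
V = 0.008058 × 22.4 = 0.1805 L

0.181 L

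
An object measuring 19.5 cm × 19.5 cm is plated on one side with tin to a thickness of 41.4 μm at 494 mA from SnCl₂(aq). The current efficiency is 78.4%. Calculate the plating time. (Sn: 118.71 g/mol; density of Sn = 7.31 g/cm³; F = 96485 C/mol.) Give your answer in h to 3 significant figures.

Plated area = 19.5 × 19.5 = 380.3 cm²
Volume = 380.3 × 41.4×10⁻⁴ cm = 1.574 cm³
m(Sn) = 1.574 × 7.31 = 11.51 g
n(Sn) = 11.51 / 118.71 = 0.09696 mol; n(e⁻) = 2 × 0.09696 = 0.1939 mol
Q = 0.1939 × 96485 / 0.784 = 23860 C
t = 23860 / 0.494 = 48300 s = 13.4 h

13.4 h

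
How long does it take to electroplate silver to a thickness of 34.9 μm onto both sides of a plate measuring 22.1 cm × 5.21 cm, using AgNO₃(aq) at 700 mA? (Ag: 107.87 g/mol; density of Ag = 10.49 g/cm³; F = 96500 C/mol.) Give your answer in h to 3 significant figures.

2.99 h

Plated area = 2 × 22.1 × 5.21 = 230.3 cm²
Volume = 230.3 × 34.9×10⁻⁴ cm = 0.8037 cm³
m(Ag) = 0.8037 × 10.49 = 8.431 g
n(Ag) = 8.431 / 107.87 = 0.07816 mol; n(e⁻) = 0.07816 mol
Q = 0.07816 × 96500 = 7542 C
t = 7542 / 0.700 = 10770 s = 2.99 h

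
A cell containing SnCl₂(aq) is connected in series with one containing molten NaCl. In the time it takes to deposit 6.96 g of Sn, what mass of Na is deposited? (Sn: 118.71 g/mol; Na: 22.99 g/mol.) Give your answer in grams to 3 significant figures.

n(Sn) = 6.96 / 118.71 = 0.05863 mol
Sn²⁺ + 2e⁻ → Sn, so n(e⁻) = 2 × 0.05863 = 0.1173 mol
In series, the same 0.1173 mol of electrons flows through the second cell.
Na⁺ + e⁻ → Na, so n(Na) = 0.1173 mol
m(Na) = 0.1173 × 22.99 = 2.70 g

2.70 g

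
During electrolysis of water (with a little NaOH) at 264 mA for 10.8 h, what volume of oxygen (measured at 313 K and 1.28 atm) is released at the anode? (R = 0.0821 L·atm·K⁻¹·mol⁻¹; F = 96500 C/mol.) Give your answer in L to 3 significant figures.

Q = It = 0.264 × 38880 = 10260 C
Moles of electrons = 10260 / 96500 = 0.1063 mol
2H₂O → O₂ + 4H⁺ + 4e⁻, so n(O₂) = 0.1063 / 4 = 0.02658 mol
V = nRT/P = 0.02658 × 0.0821 × 313 / 1.28 = 0.5336 L

0.534 L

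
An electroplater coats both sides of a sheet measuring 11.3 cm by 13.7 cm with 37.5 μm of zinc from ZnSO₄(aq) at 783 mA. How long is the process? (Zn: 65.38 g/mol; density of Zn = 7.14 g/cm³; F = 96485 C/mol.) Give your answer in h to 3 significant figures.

Plated area = 2 × 11.3 × 13.7 = 309.6 cm²
Volume = 309.6 × 37.5×10⁻⁴ cm = 1.161 cm³
m(Zn) = 1.161 × 7.14 = 8.290 g
n(Zn) = 8.290 / 65.38 = 0.1268 mol; n(e⁻) = 2 × 0.1268 = 0.2536 mol
Q = 0.2536 × 96485 = 24470 C
t = 24470 / 0.783 = 31250 s = 8.68 h

8.68 h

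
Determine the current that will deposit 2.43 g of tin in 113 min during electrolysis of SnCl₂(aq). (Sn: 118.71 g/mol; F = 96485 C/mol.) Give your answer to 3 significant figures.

n(Sn) = 2.43 / 118.71 = 0.02047 mol
Sn²⁺ + 2e⁻ → Sn, so n(e⁻) = 2 × 0.02047 = 0.04094 mol
Q = 0.04094 × 96485 = 3950 C
I = Q / t = 3950 / 6780 s = 0.583 A

0.583 A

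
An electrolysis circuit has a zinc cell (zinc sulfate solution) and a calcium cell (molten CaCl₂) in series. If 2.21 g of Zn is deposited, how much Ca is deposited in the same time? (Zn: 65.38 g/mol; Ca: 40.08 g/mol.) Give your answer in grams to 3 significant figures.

1.35 g

n(Zn) = 2.21 / 65.38 = 0.03380 mol
Zn²⁺ + 2e⁻ → Zn, so n(e⁻) = 2 × 0.03380 = 0.06760 mol
The cells are in series, so the same charge (and hence the same n(e⁻) = 0.06760 mol) passes through both.
Ca²⁺ + 2e⁻ → Ca, so n(Ca) = 0.06760 / 2 = 0.03380 mol
m(Ca) = 0.03380 × 40.08 = 1.35 g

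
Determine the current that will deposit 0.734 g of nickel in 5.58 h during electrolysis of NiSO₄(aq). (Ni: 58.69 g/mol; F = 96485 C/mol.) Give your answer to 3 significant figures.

n(Ni) = 0.734 / 58.69 = 0.01251 mol
Ni²⁺ + 2e⁻ → Ni, so n(e⁻) = 2 × 0.01251 = 0.02502 mol
Q = 0.02502 × 96485 = 2414 C
I = Q / t = 2414 / 20088 s = 0.120 A

0.120 A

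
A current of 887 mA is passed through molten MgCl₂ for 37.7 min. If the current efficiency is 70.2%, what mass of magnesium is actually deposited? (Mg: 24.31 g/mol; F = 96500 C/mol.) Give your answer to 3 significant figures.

0.177 g

Q = 0.887 × 2262 = 2006 C
n(e⁻) = 2006 / 96500 = 0.02079 mol
Mg²⁺ + 2e⁻ → Mg, so theoretical m(Mg) = 0.01040 × 24.31 = 0.2528 g
Actual mass = 70.2% × 0.2528 = 0.177 g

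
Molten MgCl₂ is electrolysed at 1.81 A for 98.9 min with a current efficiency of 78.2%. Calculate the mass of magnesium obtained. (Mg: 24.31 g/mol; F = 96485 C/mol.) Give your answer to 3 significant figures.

1.06 g

Q = 1.81 × 5934 = 10740 C
n(e⁻) = 10740 / 96485 = 0.1113 mol
Mg²⁺ + 2e⁻ → Mg, so theoretical m(Mg) = 0.05565 × 24.31 = 1.353 g
Actual mass = 78.2% × 1.353 = 1.06 g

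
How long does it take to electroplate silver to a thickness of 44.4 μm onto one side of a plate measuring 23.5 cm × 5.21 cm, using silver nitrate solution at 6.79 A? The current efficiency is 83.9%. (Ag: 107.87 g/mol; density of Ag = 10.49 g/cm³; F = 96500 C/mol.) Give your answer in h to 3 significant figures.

Plated area = 23.5 × 5.21 = 122.4 cm²
Volume = 122.4 × 44.4×10⁻⁴ cm = 0.5435 cm³
m(Ag) = 0.5435 × 10.49 = 5.701 g
n(Ag) = 5.701 / 107.87 = 0.05285 mol; n(e⁻) = 0.05285 mol
Q = 0.05285 × 96500 / 0.839 = 6079 C
t = 6079 / 6.79 = 895.3 s = 0.249 h

0.249 h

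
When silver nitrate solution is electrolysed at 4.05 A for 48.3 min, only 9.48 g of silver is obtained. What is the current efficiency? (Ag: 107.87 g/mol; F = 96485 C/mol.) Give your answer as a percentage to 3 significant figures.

Q = 4.05 × 2898 = 11740 C
n(e⁻) = 11740 / 96485 = 0.1217 mol
Ag⁺ + e⁻ → Ag, so theoretical n(Ag) = 0.1217 mol → 13.13 g
Efficiency = 9.48 / 13.13 = 0.7220 = 72.2%

72.2%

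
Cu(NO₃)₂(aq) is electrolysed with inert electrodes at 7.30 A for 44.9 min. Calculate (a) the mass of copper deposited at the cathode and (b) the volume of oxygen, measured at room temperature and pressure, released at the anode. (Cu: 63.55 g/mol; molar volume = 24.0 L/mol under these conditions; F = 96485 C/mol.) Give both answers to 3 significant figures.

6.48 g Cu; 1.22 L O₂

Q = 7.30 × 2694 = 19670 C; n(e⁻) = 19670 / 96485 = 0.2039 mol
Cathode: Cu²⁺ + 2e⁻ → Cu → n(Cu) = 0.2039/2 = 0.1020 mol → 6.48 g
Anode: 2H₂O → O₂ + 4H⁺ + 4e⁻ → n(O₂) = 0.2039/4 = 0.05098 mol → 1.22 L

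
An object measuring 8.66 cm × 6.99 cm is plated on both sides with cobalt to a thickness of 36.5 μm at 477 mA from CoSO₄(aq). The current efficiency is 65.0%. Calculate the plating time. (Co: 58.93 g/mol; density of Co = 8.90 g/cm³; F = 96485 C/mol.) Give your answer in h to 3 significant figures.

Plated area = 2 × 8.66 × 6.99 = 121.1 cm²
Volume = 121.1 × 36.5×10⁻⁴ cm = 0.4420 cm³
m(Co) = 0.4420 × 8.90 = 3.934 g
n(Co) = 3.934 / 58.93 = 0.06676 mol; n(e⁻) = 2 × 0.06676 = 0.1335 mol
Q = 0.1335 × 96485 / 0.650 = 19820 C
t = 19820 / 0.477 = 41550 s = 11.5 h

11.5 h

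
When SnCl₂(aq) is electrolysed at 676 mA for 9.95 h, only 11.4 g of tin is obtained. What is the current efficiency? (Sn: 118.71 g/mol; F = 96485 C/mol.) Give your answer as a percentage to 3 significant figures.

Q = 0.676 × 35820 = 24210 C
n(e⁻) = 24210 / 96485 = 0.2509 mol
Sn²⁺ + 2e⁻ → Sn, so theoretical n(Sn) = 0.1255 mol → 14.90 g
Efficiency = 11.4 / 14.90 = 0.7651 = 76.5%

76.5%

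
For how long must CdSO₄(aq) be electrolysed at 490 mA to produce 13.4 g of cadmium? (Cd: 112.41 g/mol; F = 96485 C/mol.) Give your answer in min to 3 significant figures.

782 min

n(Cd) = 13.4 / 112.41 = 0.1192 mol
Cd²⁺ + 2e⁻ → Cd, so n(e⁻) = 2 × 0.1192 = 0.2384 mol
Q = 0.2384 × 96485 = 23000 C
t = Q / I = 23000 / 0.490 = 46940 s = 782 min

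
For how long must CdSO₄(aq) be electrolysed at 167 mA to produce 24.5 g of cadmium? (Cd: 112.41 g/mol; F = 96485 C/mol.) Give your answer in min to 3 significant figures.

4200 min

n(Cd) = 24.5 / 112.41 = 0.2180 mol
Cd²⁺ + 2e⁻ → Cd, so n(e⁻) = 2 × 0.2180 = 0.4360 mol
Q = 0.4360 × 96485 = 42070 C
t = Q / I = 42070 / 0.167 = 2.519×10^5 s = 4200 min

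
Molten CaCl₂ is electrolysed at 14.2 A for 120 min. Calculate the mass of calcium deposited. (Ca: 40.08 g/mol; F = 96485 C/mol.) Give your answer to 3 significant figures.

21.2 g

Charge passed = 14.2 × 7200 = 1.022×10^5 C
n(e⁻) = Q/F = 1.022×10^5/96485 = 1.059 mol
Ca²⁺ + 2e⁻ → Ca, so n(Ca) = 1.059 / 2 = 0.5295 mol
m = 0.5295 × 40.08 = 21.2 g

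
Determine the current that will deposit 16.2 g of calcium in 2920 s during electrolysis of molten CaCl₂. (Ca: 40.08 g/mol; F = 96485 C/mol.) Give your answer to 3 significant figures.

n(Ca) = 16.2 / 40.08 = 0.4042 mol
Ca²⁺ + 2e⁻ → Ca, so n(e⁻) = 2 × 0.4042 = 0.8084 mol
Q = 0.8084 × 96485 = 78000 C
I = Q / t = 78000 / 2920 s = 26.7 A

26.7 A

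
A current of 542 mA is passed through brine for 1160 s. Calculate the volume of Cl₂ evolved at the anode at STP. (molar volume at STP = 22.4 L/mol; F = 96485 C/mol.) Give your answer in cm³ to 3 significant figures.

Charge passed = 0.542 × 1160 = 628.7 C
n(e⁻) = Q/F = 628.7/96485 = 0.006516 mol
2Cl⁻ → Cl₂ + 2e⁻, so n(Cl₂) = 0.006516 / 2 = 0.003258 mol
V = 0.003258 × 22.4 = 0.07298 L
= 73.0 cm³

73.0 cm³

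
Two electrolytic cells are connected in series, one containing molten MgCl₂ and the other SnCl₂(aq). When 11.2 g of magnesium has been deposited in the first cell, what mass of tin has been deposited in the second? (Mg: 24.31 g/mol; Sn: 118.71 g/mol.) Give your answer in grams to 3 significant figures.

54.7 g

n(Mg) = 11.2 / 24.31 = 0.4607 mol
Mg²⁺ + 2e⁻ → Mg, so n(e⁻) = 2 × 0.4607 = 0.9214 mol
The cells are in series, so the same charge (and hence the same n(e⁻) = 0.9214 mol) passes through both.
Sn²⁺ + 2e⁻ → Sn, so n(Sn) = 0.9214 / 2 = 0.4607 mol
m(Sn) = 0.4607 × 118.71 = 54.7 g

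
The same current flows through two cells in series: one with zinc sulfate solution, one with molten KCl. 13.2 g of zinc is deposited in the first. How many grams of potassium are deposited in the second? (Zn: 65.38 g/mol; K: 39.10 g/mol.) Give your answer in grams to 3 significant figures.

15.8 g

n(Zn) = 13.2 / 65.38 = 0.2019 mol
Zn²⁺ + 2e⁻ → Zn, so n(e⁻) = 2 × 0.2019 = 0.4038 mol
In series, the same 0.4038 mol of electrons flows through the second cell.
K⁺ + e⁻ → K, so n(K) = 0.4038 mol
m(K) = 0.4038 × 39.10 = 15.8 g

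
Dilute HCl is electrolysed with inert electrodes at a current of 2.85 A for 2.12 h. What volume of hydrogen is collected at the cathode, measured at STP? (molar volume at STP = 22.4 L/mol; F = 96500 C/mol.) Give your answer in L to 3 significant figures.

2.52 L

Q = 2.85 A × 7632 s = 21750 C
Moles of electrons = 21750 / 96500 = 0.2254 mol
2H⁺ + 2e⁻ → H₂, so n(H₂) = 0.2254 / 2 = 0.1127 mol
V = 0.1127 × 22.4 = 2.524 L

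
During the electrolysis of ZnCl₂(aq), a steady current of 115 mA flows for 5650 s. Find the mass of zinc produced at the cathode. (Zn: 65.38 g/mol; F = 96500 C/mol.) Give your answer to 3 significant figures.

Charge passed = 0.115 × 5650 = 649.8 C
n(e⁻) = 649.8 / 96500 = 0.006734 mol
Zn²⁺ + 2e⁻ → Zn, so n(Zn) = 0.006734 / 2 = 0.003367 mol
m = 0.003367 × 65.38 = 0.220 g

0.220 g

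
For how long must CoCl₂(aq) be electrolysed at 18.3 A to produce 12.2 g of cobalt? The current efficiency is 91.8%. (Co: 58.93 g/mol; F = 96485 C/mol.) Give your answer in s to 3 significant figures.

n(Co) = 12.2 / 58.93 = 0.2070 mol
Co²⁺ + 2e⁻ → Co, so n(e⁻) = 2 × 0.2070 = 0.4140 mol
Q = 0.4140 × 96485 / 0.918 = 43510 C
t = Q / I = 43510 / 18.3 = 2378 s

2380 s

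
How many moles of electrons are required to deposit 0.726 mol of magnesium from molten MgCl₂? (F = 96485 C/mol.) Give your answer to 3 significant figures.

1.45 mol

Mg²⁺ + 2e⁻ → Mg, so n(e⁻) = 2 × 0.726 = 1.452 mol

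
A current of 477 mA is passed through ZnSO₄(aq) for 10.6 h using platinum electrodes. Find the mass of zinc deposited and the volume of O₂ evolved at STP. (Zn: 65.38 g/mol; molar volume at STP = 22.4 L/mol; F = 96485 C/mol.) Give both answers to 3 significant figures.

Q = 0.477 × 38160 = 18200 C; n(e⁻) = 18200 / 96485 = 0.1886 mol
Cathode: Zn²⁺ + 2e⁻ → Zn → n(Zn) = 0.1886/2 = 0.09430 mol → 6.17 g
Anode: 2H₂O → O₂ + 4H⁺ + 4e⁻ → n(O₂) = 0.1886/4 = 0.04715 mol → 1.06 L

6.17 g Zn; 1.06 L O₂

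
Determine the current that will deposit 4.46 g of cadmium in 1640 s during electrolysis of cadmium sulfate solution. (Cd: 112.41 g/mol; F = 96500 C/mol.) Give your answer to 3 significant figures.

4.67 A

n(Cd) = 4.46 / 112.41 = 0.03968 mol
Cd²⁺ + 2e⁻ → Cd, so n(e⁻) = 2 × 0.03968 = 0.07936 mol
Q = 0.07936 × 96500 = 7658 C
I = Q / t = 7658 / 1640 s = 4.67 A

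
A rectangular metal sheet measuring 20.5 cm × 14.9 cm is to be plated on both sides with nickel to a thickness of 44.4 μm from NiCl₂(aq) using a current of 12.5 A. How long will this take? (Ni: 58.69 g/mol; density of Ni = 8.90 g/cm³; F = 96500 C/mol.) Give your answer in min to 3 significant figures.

Plated area = 2 × 20.5 × 14.9 = 610.9 cm²
Volume = 610.9 × 44.4×10⁻⁴ cm = 2.712 cm³
m(Ni) = 2.712 × 8.90 = 24.14 g
n(Ni) = 24.14 / 58.69 = 0.4113 mol; n(e⁻) = 2 × 0.4113 = 0.8226 mol
Q = 0.8226 × 96500 = 79380 C
t = 79380 / 12.5 = 6350 s = 106 min

106 min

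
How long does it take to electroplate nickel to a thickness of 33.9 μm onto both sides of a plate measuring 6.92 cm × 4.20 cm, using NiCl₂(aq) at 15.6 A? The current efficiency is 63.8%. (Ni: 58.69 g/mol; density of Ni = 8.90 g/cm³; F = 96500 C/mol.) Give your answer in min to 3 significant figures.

Plated area = 2 × 6.92 × 4.20 = 58.13 cm²
Volume = 58.13 × 33.9×10⁻⁴ cm = 0.1971 cm³
m(Ni) = 0.1971 × 8.90 = 1.754 g
n(Ni) = 1.754 / 58.69 = 0.02989 mol; n(e⁻) = 2 × 0.02989 = 0.05978 mol
Q = 0.05978 × 96500 / 0.638 = 9042 C
t = 9042 / 15.6 = 579.6 s = 9.66 min

9.66 min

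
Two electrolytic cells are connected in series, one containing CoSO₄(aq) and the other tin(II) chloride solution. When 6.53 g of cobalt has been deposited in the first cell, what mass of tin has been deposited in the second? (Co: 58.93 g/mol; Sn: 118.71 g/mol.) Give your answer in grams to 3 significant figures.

n(Co) = 6.53 / 58.93 = 0.1108 mol
Co²⁺ + 2e⁻ → Co, so n(e⁻) = 2 × 0.1108 = 0.2216 mol
Same current for the same time ⇒ same n(e⁻) = 0.2216 mol in both cells.
Sn²⁺ + 2e⁻ → Sn, so n(Sn) = 0.2216 / 2 = 0.1108 mol
m(Sn) = 0.1108 × 118.71 = 13.2 g

13.2 g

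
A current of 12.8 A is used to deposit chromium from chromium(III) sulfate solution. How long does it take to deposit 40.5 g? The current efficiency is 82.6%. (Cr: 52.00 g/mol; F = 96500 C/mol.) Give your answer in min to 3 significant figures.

n(Cr) = 40.5 / 52.00 = 0.7788 mol
Cr³⁺ + 3e⁻ → Cr, so n(e⁻) = 3 × 0.7788 = 2.336 mol
Q = 2.336 × 96500 / 0.826 = 2.729×10^5 C
t = Q / I = 2.729×10^5 / 12.8 = 21320 s = 355 min

355 min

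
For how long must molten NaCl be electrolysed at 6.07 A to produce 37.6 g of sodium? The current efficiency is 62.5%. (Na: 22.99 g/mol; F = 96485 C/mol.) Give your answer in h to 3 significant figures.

n(Na) = 37.6 / 22.99 = 1.635 mol
Na⁺ + e⁻ → Na, so n(e⁻) = 1.635 mol
Q = 1.635 × 96485 / 0.625 = 2.524×10^5 C
t = Q / I = 2.524×10^5 / 6.07 = 41580 s = 11.6 h

11.6 h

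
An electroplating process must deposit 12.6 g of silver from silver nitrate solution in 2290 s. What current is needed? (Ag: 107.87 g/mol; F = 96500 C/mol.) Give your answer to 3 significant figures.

4.92 A

n(Ag) = 12.6 / 107.87 = 0.1168 mol
Ag⁺ + e⁻ → Ag, so n(e⁻) = 0.1168 mol
Q = 0.1168 × 96500 = 11270 C
I = Q / t = 11270 / 2290 s = 4.92 A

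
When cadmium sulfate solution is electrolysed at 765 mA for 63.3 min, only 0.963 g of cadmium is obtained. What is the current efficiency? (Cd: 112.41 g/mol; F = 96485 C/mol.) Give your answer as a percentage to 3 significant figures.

Q = 0.765 × 3798 = 2905 C
n(e⁻) = 2905 / 96485 = 0.03011 mol
Cd²⁺ + 2e⁻ → Cd, so theoretical n(Cd) = 0.01506 mol → 1.693 g
Efficiency = 0.963 / 1.693 = 0.5688 = 56.9%

56.9%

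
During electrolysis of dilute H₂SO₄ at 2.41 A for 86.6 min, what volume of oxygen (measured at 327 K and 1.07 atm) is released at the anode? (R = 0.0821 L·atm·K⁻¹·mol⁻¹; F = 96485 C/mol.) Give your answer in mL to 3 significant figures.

814 mL

Charge passed = 2.41 × 5196 = 12520 C
n(e⁻) = Q/F = 12520/96485 = 0.1298 mol
2H₂O → O₂ + 4H⁺ + 4e⁻, so n(O₂) = 0.1298 / 4 = 0.03245 mol
V = nRT/P = 0.03245 × 0.0821 × 327 / 1.07 = 0.8142 L
= 814 mL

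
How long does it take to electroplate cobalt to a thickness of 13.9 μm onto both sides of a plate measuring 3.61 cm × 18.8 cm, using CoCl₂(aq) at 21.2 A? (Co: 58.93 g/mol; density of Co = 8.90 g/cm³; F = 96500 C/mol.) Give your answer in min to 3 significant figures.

Plated area = 2 × 3.61 × 18.8 = 135.7 cm²
Volume = 135.7 × 13.9×10⁻⁴ cm = 0.1886 cm³
m(Co) = 0.1886 × 8.90 = 1.679 g
n(Co) = 1.679 / 58.93 = 0.02849 mol; n(e⁻) = 2 × 0.02849 = 0.05698 mol
Q = 0.05698 × 96500 = 5499 C
t = 5499 / 21.2 = 259.4 s = 4.32 min

4.32 min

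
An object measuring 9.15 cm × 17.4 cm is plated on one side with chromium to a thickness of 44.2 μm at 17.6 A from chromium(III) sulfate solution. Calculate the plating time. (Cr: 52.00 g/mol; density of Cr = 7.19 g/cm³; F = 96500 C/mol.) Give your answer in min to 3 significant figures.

Plated area = 9.15 × 17.4 = 159.2 cm²
Volume = 159.2 × 44.2×10⁻⁴ cm = 0.7037 cm³
m(Cr) = 0.7037 × 7.19 = 5.060 g
n(Cr) = 5.060 / 52.00 = 0.09731 mol; n(e⁻) = 3 × 0.09731 = 0.2919 mol
Q = 0.2919 × 96500 = 28170 C
t = 28170 / 17.6 = 1601 s = 26.7 min

26.7 min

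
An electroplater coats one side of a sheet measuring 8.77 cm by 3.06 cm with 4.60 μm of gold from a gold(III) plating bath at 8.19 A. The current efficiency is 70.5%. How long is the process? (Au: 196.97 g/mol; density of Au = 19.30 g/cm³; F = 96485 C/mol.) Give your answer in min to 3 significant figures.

Plated area = 8.77 × 3.06 = 26.84 cm²
Volume = 26.84 × 4.60×10⁻⁴ cm = 0.01235 cm³
m(Au) = 0.01235 × 19.30 = 0.2384 g
n(Au) = 0.2384 / 196.97 = 0.001210 mol; n(e⁻) = 3 × 0.001210 = 0.003630 mol
Q = 0.003630 × 96485 / 0.705 = 496.8 C
t = 496.8 / 8.19 = 60.66 s = 1.01 min

1.01 min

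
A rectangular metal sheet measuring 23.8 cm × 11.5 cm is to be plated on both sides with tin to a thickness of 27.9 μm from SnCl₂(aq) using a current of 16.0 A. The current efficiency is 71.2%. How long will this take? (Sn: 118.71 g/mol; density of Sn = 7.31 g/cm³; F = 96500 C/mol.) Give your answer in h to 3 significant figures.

0.443 h

Plated area = 2 × 23.8 × 11.5 = 547.4 cm²
Volume = 547.4 × 27.9×10⁻⁴ cm = 1.527 cm³
m(Sn) = 1.527 × 7.31 = 11.16 g
n(Sn) = 11.16 / 118.71 = 0.09401 mol; n(e⁻) = 2 × 0.09401 = 0.1880 mol
Q = 0.1880 × 96500 / 0.712 = 25480 C
t = 25480 / 16.0 = 1593 s = 0.443 h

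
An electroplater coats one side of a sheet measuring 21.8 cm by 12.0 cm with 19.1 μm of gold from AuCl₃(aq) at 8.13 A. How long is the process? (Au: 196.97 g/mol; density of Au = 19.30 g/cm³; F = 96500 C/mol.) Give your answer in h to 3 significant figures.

Plated area = 21.8 × 12.0 = 261.6 cm²
Volume = 261.6 × 19.1×10⁻⁴ cm = 0.4997 cm³
m(Au) = 0.4997 × 19.30 = 9.644 g
n(Au) = 9.644 / 196.97 = 0.04896 mol; n(e⁻) = 3 × 0.04896 = 0.1469 mol
Q = 0.1469 × 96500 = 14180 C
t = 14180 / 8.13 = 1744 s = 0.484 h

0.484 h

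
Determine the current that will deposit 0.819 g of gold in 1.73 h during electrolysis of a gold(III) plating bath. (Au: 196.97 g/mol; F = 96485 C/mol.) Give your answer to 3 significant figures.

0.193 A

n(Au) = 0.819 / 196.97 = 0.004158 mol
Au³⁺ + 3e⁻ → Au, so n(e⁻) = 3 × 0.004158 = 0.01247 mol
Q = 0.01247 × 96485 = 1203 C
I = Q / t = 1203 / 6228 s = 0.193 A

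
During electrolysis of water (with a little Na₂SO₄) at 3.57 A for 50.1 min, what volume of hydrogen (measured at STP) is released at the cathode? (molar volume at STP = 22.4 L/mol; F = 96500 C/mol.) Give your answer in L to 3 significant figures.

Charge passed = 3.57 × 3006 = 10730 C
Moles of electrons = 10730 / 96500 = 0.1112 mol
2H⁺ + 2e⁻ → H₂, so n(H₂) = 0.1112 / 2 = 0.05560 mol
V = 0.05560 × 22.4 = 1.245 L

1.25 L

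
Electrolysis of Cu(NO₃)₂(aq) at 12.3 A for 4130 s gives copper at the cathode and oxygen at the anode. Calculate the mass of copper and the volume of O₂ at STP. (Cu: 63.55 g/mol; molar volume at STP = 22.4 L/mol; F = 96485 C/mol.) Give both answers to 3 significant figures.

16.7 g Cu; 2.95 L O₂

Q = 12.3 × 4130 = 50800 C; n(e⁻) = 50800 / 96485 = 0.5265 mol
Cathode: Cu²⁺ + 2e⁻ → Cu → n(Cu) = 0.5265/2 = 0.2633 mol → 16.7 g
Anode: 2H₂O → O₂ + 4H⁺ + 4e⁻ → n(O₂) = 0.5265/4 = 0.1316 mol → 2.95 L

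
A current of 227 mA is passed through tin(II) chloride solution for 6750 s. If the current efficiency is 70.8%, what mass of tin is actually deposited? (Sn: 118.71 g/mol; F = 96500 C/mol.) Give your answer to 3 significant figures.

Q = 0.227 × 6750 = 1532 C
n(e⁻) = 1532 / 96500 = 0.01588 mol
Sn²⁺ + 2e⁻ → Sn, so theoretical m(Sn) = 0.007940 × 118.71 = 0.9426 g
Actual mass = 70.8% × 0.9426 = 0.667 g

0.667 g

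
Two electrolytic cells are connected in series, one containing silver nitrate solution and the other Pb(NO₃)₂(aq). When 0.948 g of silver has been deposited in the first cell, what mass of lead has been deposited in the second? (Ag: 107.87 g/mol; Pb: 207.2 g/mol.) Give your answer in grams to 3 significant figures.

n(Ag) = 0.948 / 107.87 = 0.008788 mol
Ag⁺ + e⁻ → Ag, so n(e⁻) = 0.008788 mol
The cells are in series, so the same charge (and hence the same n(e⁻) = 0.008788 mol) passes through both.
Pb²⁺ + 2e⁻ → Pb, so n(Pb) = 0.008788 / 2 = 0.004394 mol
m(Pb) = 0.004394 × 207.2 = 0.910 g

0.910 g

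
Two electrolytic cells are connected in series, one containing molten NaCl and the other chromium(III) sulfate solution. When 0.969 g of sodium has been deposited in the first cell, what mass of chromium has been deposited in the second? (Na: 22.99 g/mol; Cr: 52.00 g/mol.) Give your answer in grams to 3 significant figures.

n(Na) = 0.969 / 22.99 = 0.04215 mol
Na⁺ + e⁻ → Na, so n(e⁻) = 0.04215 mol
In series, the same 0.04215 mol of electrons flows through the second cell.
Cr³⁺ + 3e⁻ → Cr, so n(Cr) = 0.04215 / 3 = 0.01405 mol
m(Cr) = 0.01405 × 52.00 = 0.731 g

0.731 g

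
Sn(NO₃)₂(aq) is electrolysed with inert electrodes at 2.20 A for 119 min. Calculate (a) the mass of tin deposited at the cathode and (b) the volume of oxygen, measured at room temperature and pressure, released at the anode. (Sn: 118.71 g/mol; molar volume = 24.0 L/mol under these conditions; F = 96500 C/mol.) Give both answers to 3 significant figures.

9.66 g Sn; 0.977 L O₂

Q = 2.20 × 7140 = 15710 C; n(e⁻) = 15710 / 96500 = 0.1628 mol
Cathode: Sn²⁺ + 2e⁻ → Sn → n(Sn) = 0.1628/2 = 0.08140 mol → 9.66 g
Anode: 2H₂O → O₂ + 4H⁺ + 4e⁻ → n(O₂) = 0.1628/4 = 0.04070 mol → 0.977 L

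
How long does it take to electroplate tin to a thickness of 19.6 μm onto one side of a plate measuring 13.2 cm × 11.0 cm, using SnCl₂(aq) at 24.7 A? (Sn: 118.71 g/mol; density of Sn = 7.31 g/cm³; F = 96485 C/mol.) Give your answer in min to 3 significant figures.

2.28 min

Plated area = 13.2 × 11.0 = 145.2 cm²
Volume = 145.2 × 19.6×10⁻⁴ cm = 0.2846 cm³
m(Sn) = 0.2846 × 7.31 = 2.080 g
n(Sn) = 2.080 / 118.71 = 0.01752 mol; n(e⁻) = 2 × 0.01752 = 0.03504 mol
Q = 0.03504 × 96485 = 3381 C
t = 3381 / 24.7 = 136.9 s = 2.28 min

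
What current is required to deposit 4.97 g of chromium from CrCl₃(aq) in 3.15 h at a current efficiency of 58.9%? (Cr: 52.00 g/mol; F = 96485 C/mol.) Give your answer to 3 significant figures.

4.14 A

n(Cr) = 4.97 / 52.00 = 0.09558 mol
Cr³⁺ + 3e⁻ → Cr, so n(e⁻) = 3 × 0.09558 = 0.2867 mol
Q = 0.2867 × 96485 / 0.589 = 46960 C
I = Q / t = 46960 / 11340 s = 4.14 A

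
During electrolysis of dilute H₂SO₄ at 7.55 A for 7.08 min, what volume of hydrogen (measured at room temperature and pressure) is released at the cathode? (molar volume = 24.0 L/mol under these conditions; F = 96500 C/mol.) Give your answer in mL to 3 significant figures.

399 mL

Q = 7.55 A × 424.8 s = 3207 C
n(e⁻) = Q/F = 3207/96500 = 0.03323 mol
2H⁺ + 2e⁻ → H₂, so n(H₂) = 0.03323 / 2 = 0.01662 mol
V = 0.01662 × 24.0 = 0.3989 L
= 399 mL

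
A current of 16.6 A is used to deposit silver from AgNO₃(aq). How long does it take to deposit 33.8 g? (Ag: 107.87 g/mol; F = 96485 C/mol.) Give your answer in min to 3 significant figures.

30.4 min

n(Ag) = 33.8 / 107.87 = 0.3133 mol
Ag⁺ + e⁻ → Ag, so n(e⁻) = 0.3133 mol
Q = 0.3133 × 96485 = 30230 C
t = Q / I = 30230 / 16.6 = 1821 s = 30.4 min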